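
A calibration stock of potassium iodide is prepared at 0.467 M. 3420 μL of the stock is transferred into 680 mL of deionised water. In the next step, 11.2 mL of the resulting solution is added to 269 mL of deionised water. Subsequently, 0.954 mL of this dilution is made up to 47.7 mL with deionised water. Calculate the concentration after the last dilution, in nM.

1870 nM

Overall dilution factor = 199.8 × 25.02 × 50 = 2.50 × 10⁵.
0.467 M / 2.50 × 10⁵ = 1.87 × 10⁻⁶ M = 1870 nM.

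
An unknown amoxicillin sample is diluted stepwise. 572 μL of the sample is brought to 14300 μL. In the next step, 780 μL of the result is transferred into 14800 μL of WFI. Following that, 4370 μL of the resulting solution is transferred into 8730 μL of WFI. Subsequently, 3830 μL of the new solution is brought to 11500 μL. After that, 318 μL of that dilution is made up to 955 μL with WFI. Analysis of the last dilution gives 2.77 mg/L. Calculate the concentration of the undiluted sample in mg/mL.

37.4 mg/mL

Overall dilution factor = 25 × 19.97 × 2.998 × 3.003 × 3.003 = 1.35 × 10⁴.
Original = 2.77 mg/L × 1.35 × 10⁴ = 3.74 × 10⁴ mg/L = 37.4 mg/mL.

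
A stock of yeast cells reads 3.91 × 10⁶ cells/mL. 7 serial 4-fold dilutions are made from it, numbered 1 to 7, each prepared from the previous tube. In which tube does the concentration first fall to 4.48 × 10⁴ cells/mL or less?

Tube n has concentration 3.91 × 10⁶ cells/mL / 4ⁿ.
Need 4ⁿ ≥ 3.91 × 10⁶ cells/mL / 4.48 × 10⁴ cells/mL = 87.3, so n ≥ 3.22.
First such tube: n = 4.

tube 4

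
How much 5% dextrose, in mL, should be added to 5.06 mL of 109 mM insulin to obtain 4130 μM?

4130 μM = 4.13 mM.
V₂ = C₁V₁/C₂ = 109 × 5.06 / 4.13 = 134 mL.
Diluent to add = V₂ − V₁ = 134 − 5.06 = 128 mL.

128 mL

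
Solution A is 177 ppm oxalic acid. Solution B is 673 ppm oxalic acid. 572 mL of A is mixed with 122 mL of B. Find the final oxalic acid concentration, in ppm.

264 ppm

C_mix = (C_A·V_A + C_B·V_B)/(V_A + V_B) = (177×572 + 673×122) / 694.0 = 264 ppm.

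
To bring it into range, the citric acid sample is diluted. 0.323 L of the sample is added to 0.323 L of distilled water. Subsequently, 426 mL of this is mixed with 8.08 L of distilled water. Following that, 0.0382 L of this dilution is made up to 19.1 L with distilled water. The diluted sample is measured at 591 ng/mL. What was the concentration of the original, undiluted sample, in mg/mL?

11.8 mg/mL

Overall dilution factor = 2 × 19.97 × 500 = 2.00 × 10⁴.
Original = 591 ng/mL × 2.00 × 10⁴ = 1.18 × 10⁷ ng/mL = 11.8 mg/mL.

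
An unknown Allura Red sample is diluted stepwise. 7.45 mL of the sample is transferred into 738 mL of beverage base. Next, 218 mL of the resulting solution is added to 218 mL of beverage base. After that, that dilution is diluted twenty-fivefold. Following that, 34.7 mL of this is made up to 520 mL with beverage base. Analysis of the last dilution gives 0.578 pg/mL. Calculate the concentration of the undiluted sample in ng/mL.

43.3 ng/mL

Overall dilution factor = 100.1 × 2 × 25 × 14.99 = 7.50 × 10⁴.
Original = 0.578 pg/mL × 7.50 × 10⁴ = 4.33 × 10⁴ pg/mL = 43.3 ng/mL.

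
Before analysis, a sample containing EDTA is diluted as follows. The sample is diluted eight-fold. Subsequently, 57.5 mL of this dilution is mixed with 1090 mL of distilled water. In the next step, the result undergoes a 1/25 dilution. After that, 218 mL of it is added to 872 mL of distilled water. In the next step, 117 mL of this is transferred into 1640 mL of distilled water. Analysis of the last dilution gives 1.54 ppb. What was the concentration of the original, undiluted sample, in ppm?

462 ppm

Overall dilution factor = 8 × 19.96 × 25 × 5 × 15.02 = 3.00 × 10⁵.
Original = 1.54 ppb × 3.00 × 10⁵ = 4.62 × 10⁵ ppb = 462 ppm.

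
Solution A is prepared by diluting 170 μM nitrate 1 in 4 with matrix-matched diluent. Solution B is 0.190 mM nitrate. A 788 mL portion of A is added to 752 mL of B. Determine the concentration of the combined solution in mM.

0.115 mM

C_A = 170 μM / 4 = 42.5 μM.
C_B = 0.190 mM = 190 μM.
C_mix = (C_A·V_A + C_B·V_B)/(V_A + V_B) = (42.5×788 + 190×752) / 1540 = 115 μM = 0.115 mM.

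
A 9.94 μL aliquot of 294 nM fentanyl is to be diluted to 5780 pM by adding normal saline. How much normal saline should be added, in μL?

496 μL

5780 pM = 5.78 nM.
V₂ = C₁V₁/C₂ = 294 × 9.94 / 5.78 = 506 μL.
Diluent to add = V₂ − V₁ = 506 − 9.94 = 496 μL.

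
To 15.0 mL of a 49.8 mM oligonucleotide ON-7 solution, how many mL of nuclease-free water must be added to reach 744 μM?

989 mL

744 μM = 0.744 mM.
V₂ = C₁V₁/C₂ = 49.8 × 15.0 / 0.744 = 1004 mL.
Diluent to add = V₂ − V₁ = 1004 − 15.0 = 989 mL.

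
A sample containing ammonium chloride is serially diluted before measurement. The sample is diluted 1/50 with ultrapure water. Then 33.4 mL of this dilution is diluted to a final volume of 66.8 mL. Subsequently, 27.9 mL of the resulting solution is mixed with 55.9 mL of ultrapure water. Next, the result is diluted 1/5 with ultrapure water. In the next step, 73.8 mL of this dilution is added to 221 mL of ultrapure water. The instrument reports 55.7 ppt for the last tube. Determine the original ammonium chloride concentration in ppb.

334 ppb

Overall dilution factor = 50 × 2 × 3.004 × 5 × 3.995 = 5999.
Original = 55.7 ppt × 5999 = 3.34 × 10⁵ ppt = 334 ppb.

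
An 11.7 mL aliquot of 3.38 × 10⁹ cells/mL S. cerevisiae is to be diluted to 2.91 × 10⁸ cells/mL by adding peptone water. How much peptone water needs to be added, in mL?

124 mL

V₂ = C₁V₁/C₂ = 3.38 × 10⁹ × 11.7 / 2.91 × 10⁸ = 136 mL.
Diluent to add = V₂ − V₁ = 136 − 11.7 = 124 mL.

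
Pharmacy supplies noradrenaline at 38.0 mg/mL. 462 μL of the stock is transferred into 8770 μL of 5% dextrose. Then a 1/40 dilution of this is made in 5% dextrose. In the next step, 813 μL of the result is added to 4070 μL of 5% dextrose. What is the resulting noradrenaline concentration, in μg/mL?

Overall dilution factor = 19.98 × 40 × 6.006 = 4801.
38.0 mg/mL / 4801 = 7.92 × 10⁻³ mg/mL = 7.92 μg/mL.

7.92 μg/mL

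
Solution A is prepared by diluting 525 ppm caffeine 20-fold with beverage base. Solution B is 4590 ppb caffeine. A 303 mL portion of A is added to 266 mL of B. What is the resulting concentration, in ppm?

16.1 ppm

C_A = 525 ppm / 20 = 26.2 ppm.
C_B = 4590 ppb = 4.59 ppm.
C_mix = (C_A·V_A + C_B·V_B)/(V_A + V_B) = (26.2×303 + 4.59×266) / 569.0 = 16.1 ppm.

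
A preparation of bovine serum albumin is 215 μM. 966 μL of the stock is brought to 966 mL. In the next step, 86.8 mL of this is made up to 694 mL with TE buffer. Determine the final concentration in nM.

26.9 nM

Overall dilution factor = 1000 × 7.995 = 7995.
215 μM / 7995 = 0.0269 μM = 26.9 nM.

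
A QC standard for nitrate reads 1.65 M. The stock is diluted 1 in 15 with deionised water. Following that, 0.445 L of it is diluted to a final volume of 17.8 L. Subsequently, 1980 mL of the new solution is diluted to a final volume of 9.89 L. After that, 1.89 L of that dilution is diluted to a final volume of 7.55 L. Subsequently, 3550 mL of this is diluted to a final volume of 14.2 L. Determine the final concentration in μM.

34.5 μM

Overall dilution factor = 15 × 40 × 4.995 × 3.995 × 4 = 4.79 × 10⁴.
1.65 M / 4.79 × 10⁴ = 3.45 × 10⁻⁵ M = 34.5 μM.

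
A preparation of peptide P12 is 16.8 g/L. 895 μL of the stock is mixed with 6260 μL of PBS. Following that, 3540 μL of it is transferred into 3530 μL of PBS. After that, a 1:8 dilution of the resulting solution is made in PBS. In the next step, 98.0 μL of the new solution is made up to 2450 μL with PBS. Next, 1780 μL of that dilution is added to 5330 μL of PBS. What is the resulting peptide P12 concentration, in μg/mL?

1.32 μg/mL

Overall dilution factor = 7.994 × 1.997 × 8 × 25 × 3.994 = 1.28 × 10⁴.
16.8 g/L / 1.28 × 10⁴ = 1.32 × 10⁻³ g/L = 1.32 μg/mL.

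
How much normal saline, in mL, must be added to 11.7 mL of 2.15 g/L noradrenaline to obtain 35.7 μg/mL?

35.7 μg/mL = 0.0357 g/L.
V₂ = C₁V₁/C₂ = 2.15 × 11.7 / 0.0357 = 705 mL.
Diluent to add = V₂ − V₁ = 705 − 11.7 = 693 mL.

693 mL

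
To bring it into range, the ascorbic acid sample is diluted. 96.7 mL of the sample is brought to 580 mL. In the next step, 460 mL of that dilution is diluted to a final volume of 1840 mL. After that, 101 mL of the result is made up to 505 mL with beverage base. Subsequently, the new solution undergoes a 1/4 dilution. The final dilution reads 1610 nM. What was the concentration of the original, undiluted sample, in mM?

0.773 mM

Overall dilution factor = 5.998 × 4 × 5 × 4 = 480.
Original = 1610 nM × 480 = 7.73 × 10⁵ nM = 0.773 mM.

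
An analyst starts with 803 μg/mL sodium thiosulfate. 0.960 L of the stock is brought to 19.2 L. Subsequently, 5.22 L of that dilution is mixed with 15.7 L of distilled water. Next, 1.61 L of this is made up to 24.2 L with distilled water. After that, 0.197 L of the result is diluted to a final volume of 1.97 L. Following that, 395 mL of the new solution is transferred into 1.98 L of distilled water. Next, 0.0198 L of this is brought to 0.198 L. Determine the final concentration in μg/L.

Overall dilution factor = 20 × 4.008 × 15.03 × 10 × 6.013 × 10 = 7.24 × 10⁵.
803 μg/mL / 7.24 × 10⁵ = 1.11 × 10⁻³ μg/mL = 1.11 μg/L.

1.11 μg/L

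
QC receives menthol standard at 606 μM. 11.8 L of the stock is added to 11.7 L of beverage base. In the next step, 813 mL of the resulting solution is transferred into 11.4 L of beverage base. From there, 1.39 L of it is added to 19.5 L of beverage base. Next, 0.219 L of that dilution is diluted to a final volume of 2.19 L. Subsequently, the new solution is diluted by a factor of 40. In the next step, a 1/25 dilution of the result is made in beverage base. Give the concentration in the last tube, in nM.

0.135 nM

Overall dilution factor = 1.992 × 15.02 × 15.03 × 10 × 40 × 25 = 4.50 × 10⁶.
606 μM / 4.50 × 10⁶ = 1.35 × 10⁻⁴ μM = 0.135 nM.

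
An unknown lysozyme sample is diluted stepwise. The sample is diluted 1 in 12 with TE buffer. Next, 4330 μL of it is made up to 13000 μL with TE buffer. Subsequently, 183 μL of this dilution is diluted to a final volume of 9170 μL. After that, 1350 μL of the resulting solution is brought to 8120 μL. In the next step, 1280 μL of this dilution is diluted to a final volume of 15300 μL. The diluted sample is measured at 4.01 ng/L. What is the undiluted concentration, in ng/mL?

Overall dilution factor = 12 × 3.002 × 50.11 × 6.015 × 11.95 = 1.30 × 10⁵.
Original = 4.01 ng/L × 1.30 × 10⁵ = 5.20 × 10⁵ ng/L = 520 ng/mL.

520 ng/mL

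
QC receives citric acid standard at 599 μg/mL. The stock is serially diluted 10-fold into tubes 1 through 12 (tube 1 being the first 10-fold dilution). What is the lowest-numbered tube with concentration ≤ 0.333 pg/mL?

tube 10

Tube n has concentration 599 μg/mL / 10ⁿ.
Need 10ⁿ ≥ 599 μg/mL / 0.333 pg/mL = 1.80 × 10⁹, so n ≥ 9.25.
First such tube: n = 10.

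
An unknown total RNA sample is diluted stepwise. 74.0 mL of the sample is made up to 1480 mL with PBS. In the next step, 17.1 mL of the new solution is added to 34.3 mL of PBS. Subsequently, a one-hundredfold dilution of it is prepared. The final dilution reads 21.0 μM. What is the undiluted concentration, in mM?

126 mM

Overall dilution factor = 20 × 3.006 × 100 = 6012.
Original = 21.0 μM × 6012 = 1.26 × 10⁵ μM = 126 mM.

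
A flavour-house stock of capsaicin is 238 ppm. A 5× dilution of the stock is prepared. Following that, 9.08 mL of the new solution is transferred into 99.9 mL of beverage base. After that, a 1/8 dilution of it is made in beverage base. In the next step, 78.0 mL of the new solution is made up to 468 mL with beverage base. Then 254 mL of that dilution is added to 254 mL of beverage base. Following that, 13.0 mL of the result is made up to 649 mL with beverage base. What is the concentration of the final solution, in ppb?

0.828 ppb

Overall dilution factor = 5 × 12.00 × 8 × 6 × 2 × 49.92 = 2.88 × 10⁵.
238 ppm / 2.88 × 10⁵ = 8.28 × 10⁻⁴ ppm = 0.828 ppb.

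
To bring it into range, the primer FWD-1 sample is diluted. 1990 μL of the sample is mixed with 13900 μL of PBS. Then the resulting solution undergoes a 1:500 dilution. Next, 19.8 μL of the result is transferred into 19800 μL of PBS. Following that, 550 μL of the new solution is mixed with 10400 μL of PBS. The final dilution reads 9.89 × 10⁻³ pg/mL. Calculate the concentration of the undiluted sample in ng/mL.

Overall dilution factor = 7.985 × 500 × 1001 × 19.91 = 7.96 × 10⁷.
Original = 9.89 × 10⁻³ pg/mL × 7.96 × 10⁷ = 7.87 × 10⁵ pg/mL = 787 ng/mL.

787 ng/mL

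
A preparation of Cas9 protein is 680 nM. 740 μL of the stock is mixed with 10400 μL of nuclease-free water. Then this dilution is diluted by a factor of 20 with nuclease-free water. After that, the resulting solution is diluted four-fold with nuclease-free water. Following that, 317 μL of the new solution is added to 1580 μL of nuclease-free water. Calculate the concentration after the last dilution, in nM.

0.0944 nM

Overall dilution factor = 15.05 × 20 × 4 × 5.984 = 7207.
680 nM / 7207 = 0.0944 nM.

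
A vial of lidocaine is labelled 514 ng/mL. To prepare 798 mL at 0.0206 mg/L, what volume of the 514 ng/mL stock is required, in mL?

0.0206 mg/L = 20.6 ng/mL.
V₁ = C₂V₂/C₁ = 20.6 × 798 / 514 = 32.0 mL.

32.0 mL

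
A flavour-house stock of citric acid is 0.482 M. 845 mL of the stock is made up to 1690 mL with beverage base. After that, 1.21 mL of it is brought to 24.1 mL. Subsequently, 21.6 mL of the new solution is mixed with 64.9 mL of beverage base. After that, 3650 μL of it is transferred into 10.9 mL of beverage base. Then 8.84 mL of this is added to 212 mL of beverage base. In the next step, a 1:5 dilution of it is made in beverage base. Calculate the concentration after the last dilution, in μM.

Overall dilution factor = 2 × 19.92 × 4.005 × 3.986 × 24.98 × 5 = 7.94 × 10⁴.
0.482 M / 7.94 × 10⁴ = 6.07 × 10⁻⁶ M = 6.07 μM.

6.07 μM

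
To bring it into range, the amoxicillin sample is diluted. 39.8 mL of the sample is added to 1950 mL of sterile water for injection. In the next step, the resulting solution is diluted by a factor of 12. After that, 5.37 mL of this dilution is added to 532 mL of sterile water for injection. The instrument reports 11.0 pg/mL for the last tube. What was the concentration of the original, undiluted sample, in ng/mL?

Overall dilution factor = 49.99 × 12 × 100.1 = 6.00 × 10⁴.
Original = 11.0 pg/mL × 6.00 × 10⁴ = 6.60 × 10⁵ pg/mL = 660 ng/mL.

660 ng/mL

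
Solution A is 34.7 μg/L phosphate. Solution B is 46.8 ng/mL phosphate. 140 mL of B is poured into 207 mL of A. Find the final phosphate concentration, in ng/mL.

C_B = 46.8 ng/mL = 46.8 μg/L.
C_mix = (C_A·V_A + C_B·V_B)/(V_A + V_B) = (34.7×207 + 46.8×140) / 347.0 = 39.6 μg/L = 39.6 ng/mL.

39.6 ng/mL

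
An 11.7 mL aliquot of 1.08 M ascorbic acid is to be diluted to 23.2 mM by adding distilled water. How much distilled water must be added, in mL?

23.2 mM = 0.0232 M.
V₂ = C₁V₁/C₂ = 1.08 × 11.7 / 0.0232 = 545 mL.
Diluent to add = V₂ − V₁ = 545 − 11.7 = 533 mL.

533 mL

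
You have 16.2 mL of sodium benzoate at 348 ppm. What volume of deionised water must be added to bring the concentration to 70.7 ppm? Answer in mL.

V₂ = C₁V₁/C₂ = 348 × 16.2 / 70.7 = 79.7 mL.
Diluent to add = V₂ − V₁ = 79.7 − 16.2 = 63.5 mL.

63.5 mL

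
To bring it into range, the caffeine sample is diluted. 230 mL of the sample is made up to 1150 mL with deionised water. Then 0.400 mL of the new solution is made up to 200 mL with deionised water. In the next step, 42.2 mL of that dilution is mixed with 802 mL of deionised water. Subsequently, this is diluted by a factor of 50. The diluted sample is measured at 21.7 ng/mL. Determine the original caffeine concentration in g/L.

54.3 g/L

Overall dilution factor = 5 × 500 × 20.00 × 50 = 2.50 × 10⁶.
Original = 21.7 ng/mL × 2.50 × 10⁶ = 5.43 × 10⁷ ng/mL = 54.3 g/L.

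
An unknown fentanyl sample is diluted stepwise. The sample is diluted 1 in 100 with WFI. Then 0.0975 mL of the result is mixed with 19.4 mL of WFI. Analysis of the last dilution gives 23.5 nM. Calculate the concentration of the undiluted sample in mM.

0.470 mM

Overall dilution factor = 100 × 200.0 = 2.00 × 10⁴.
Original = 23.5 nM × 2.00 × 10⁴ = 4.70 × 10⁵ nM = 0.470 mM.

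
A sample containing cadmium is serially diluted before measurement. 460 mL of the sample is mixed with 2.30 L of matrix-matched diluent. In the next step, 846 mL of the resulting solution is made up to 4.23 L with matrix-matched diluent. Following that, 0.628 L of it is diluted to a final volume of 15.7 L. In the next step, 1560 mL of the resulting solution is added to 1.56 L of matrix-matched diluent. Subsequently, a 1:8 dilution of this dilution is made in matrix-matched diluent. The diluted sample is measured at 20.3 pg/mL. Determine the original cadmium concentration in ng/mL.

Overall dilution factor = 6 × 5 × 25 × 2 × 8 = 1.20 × 10⁴.
Original = 20.3 pg/mL × 1.20 × 10⁴ = 2.44 × 10⁵ pg/mL = 244 ng/mL.

244 ng/mL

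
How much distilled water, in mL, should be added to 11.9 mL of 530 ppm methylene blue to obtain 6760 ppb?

6760 ppb = 6.76 ppm.
V₂ = C₁V₁/C₂ = 530 × 11.9 / 6.76 = 933 mL.
Diluent to add = V₂ − V₁ = 933 − 11.9 = 921 mL.

921 mL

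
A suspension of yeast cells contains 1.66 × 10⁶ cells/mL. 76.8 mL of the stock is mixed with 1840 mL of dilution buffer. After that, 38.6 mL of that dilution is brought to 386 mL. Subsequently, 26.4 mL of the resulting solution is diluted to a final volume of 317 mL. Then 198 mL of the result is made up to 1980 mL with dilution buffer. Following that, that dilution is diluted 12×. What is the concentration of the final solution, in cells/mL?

4.62 cells/mL

Overall dilution factor = 24.96 × 10 × 12.01 × 10 × 12 = 3.60 × 10⁵.
1.66 × 10⁶ cells/mL / 3.60 × 10⁵ = 4.62 cells/mL.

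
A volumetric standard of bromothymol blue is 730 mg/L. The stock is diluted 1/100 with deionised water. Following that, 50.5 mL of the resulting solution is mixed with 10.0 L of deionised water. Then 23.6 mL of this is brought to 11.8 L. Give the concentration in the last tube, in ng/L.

73.4 ng/L

Overall dilution factor = 100 × 199.0 × 500 = 9.95 × 10⁶.
730 mg/L / 9.95 × 10⁶ = 7.34 × 10⁻⁵ mg/L = 73.4 ng/L.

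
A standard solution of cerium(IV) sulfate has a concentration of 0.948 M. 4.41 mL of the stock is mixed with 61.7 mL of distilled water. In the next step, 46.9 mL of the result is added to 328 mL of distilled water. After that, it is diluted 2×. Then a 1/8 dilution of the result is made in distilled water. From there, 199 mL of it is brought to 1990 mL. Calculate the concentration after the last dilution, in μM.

49.4 μM

Overall dilution factor = 14.99 × 7.994 × 2 × 8 × 10 = 1.92 × 10⁴.
0.948 M / 1.92 × 10⁴ = 4.94 × 10⁻⁵ M = 49.4 μM.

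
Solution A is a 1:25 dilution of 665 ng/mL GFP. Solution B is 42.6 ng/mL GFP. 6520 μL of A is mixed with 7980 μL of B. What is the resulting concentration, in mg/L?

C_A = 665 ng/mL / 25 = 26.6 ng/mL.
C_mix = (C_A·V_A + C_B·V_B)/(V_A + V_B) = (26.6×6520 + 42.6×7980) / 14500 = 35.4 ng/mL = 0.0354 mg/L.

0.0354 mg/L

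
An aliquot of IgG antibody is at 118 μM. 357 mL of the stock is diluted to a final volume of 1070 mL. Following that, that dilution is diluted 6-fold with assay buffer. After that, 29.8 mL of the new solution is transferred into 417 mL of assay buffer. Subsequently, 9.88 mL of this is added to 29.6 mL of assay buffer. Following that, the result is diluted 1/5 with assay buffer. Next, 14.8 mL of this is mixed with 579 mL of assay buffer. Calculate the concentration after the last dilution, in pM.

Overall dilution factor = 2.997 × 6 × 14.99 × 3.996 × 5 × 40.12 = 2.16 × 10⁵.
118 μM / 2.16 × 10⁵ = 5.46 × 10⁻⁴ μM = 546 pM.

546 pM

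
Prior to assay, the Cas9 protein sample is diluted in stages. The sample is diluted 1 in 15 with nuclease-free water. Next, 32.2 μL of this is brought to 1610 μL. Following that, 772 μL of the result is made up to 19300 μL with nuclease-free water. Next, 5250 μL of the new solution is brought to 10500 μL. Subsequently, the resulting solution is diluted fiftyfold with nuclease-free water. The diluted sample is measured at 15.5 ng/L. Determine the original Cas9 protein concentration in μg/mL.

29.1 μg/mL

Overall dilution factor = 15 × 50 × 25 × 2 × 50 = 1.87 × 10⁶.
Original = 15.5 ng/L × 1.87 × 10⁶ = 2.91 × 10⁷ ng/L = 29.1 μg/mL.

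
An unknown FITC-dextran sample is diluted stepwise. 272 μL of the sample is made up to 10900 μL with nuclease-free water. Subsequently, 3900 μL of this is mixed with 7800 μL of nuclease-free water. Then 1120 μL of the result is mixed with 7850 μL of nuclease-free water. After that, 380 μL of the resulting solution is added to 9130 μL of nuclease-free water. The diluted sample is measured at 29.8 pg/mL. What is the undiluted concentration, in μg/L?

718 μg/L

Overall dilution factor = 40.07 × 3 × 8.009 × 25.03 = 2.41 × 10⁴.
Original = 29.8 pg/mL × 2.41 × 10⁴ = 7.18 × 10⁵ pg/mL = 718 μg/L.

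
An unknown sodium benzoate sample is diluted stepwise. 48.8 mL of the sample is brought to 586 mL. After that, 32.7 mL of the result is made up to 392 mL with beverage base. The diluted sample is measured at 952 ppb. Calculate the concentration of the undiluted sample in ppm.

Overall dilution factor = 12.01 × 11.99 = 144.
Original = 952 ppb × 144 = 1.37 × 10⁵ ppb = 137 ppm.

137 ppm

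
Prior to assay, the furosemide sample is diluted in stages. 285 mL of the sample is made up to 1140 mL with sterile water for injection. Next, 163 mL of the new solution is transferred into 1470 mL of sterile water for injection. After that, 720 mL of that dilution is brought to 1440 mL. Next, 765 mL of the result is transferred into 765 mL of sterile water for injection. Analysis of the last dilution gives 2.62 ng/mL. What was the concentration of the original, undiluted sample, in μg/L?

420 μg/L

Overall dilution factor = 4 × 10.02 × 2 × 2 = 160.
Original = 2.62 ng/mL × 160 = 420 ng/mL = 420 μg/L.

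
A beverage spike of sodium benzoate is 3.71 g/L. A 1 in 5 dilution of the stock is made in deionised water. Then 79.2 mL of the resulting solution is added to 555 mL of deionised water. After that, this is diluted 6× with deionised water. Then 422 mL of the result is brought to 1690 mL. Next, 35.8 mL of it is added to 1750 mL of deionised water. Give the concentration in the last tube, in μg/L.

Overall dilution factor = 5 × 8.008 × 6 × 4.005 × 49.88 = 4.80 × 10⁴.
3.71 g/L / 4.80 × 10⁴ = 7.73 × 10⁻⁵ g/L = 77.3 μg/L.

77.3 μg/L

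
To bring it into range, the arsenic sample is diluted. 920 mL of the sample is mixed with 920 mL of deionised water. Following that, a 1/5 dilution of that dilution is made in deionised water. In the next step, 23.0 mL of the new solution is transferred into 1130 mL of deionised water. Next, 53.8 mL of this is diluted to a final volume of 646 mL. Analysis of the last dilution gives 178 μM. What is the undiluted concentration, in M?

Overall dilution factor = 2 × 5 × 50.13 × 12.01 = 6019.
Original = 178 μM × 6019 = 1.07 × 10⁶ μM = 1.07 M.

1.07 M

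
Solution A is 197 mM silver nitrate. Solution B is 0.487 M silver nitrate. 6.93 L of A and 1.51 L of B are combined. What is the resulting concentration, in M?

C_B = 0.487 M = 487 mM.
C_mix = (C_A·V_A + C_B·V_B)/(V_A + V_B) = (197×6.93 + 487×1.51) / 8.440 = 249 mM = 0.249 M.

0.249 M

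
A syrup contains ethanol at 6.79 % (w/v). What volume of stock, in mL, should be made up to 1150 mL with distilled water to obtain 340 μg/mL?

5.76 mL

340 μg/mL = 0.0340 % (w/v).
V₁ = C₂V₂/C₁ = 0.0340 × 1150 / 6.79 = 5.76 mL.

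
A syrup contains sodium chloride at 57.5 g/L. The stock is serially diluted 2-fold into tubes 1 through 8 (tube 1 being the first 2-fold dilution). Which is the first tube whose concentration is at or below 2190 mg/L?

tube 5

Tube n has concentration 57.5 g/L / 2ⁿ.
Need 2ⁿ ≥ 57.5 g/L / 2190 mg/L = 26.3, so n ≥ 4.71.
First such tube: n = 5.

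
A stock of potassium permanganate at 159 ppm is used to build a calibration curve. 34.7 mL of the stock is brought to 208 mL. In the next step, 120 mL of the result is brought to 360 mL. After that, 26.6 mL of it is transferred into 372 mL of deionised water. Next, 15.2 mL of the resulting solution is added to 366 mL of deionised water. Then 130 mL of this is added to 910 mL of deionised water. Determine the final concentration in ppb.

Overall dilution factor = 5.994 × 3 × 14.98 × 25.08 × 8 = 5.41 × 10⁴.
159 ppm / 5.41 × 10⁴ = 2.94 × 10⁻³ ppm = 2.94 ppb.

2.94 ppb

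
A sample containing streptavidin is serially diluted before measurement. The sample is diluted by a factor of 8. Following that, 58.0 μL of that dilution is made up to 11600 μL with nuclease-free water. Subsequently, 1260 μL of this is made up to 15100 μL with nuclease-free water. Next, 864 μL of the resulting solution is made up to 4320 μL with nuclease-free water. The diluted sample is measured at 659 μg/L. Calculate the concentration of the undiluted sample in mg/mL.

63.2 mg/mL

Overall dilution factor = 8 × 200 × 11.98 × 5 = 9.59 × 10⁴.
Original = 659 μg/L × 9.59 × 10⁴ = 6.32 × 10⁷ μg/L = 63.2 mg/mL.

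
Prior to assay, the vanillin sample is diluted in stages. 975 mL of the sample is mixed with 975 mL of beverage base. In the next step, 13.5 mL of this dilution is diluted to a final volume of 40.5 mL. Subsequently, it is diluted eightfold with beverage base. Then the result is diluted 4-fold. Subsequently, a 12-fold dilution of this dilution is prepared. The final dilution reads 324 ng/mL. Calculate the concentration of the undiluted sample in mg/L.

746 mg/L

Overall dilution factor = 2 × 3 × 8 × 4 × 12 = 2304.
Original = 324 ng/mL × 2304 = 7.46 × 10⁵ ng/mL = 746 mg/L.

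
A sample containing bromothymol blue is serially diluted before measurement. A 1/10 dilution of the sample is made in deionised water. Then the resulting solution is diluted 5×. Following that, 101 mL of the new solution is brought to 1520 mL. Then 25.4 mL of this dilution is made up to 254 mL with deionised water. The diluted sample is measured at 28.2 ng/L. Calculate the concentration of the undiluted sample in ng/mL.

Overall dilution factor = 10 × 5 × 15.05 × 10 = 7525.
Original = 28.2 ng/L × 7525 = 2.12 × 10⁵ ng/L = 212 ng/mL.

212 ng/mL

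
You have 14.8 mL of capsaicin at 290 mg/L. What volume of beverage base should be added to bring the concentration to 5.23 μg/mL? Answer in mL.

806 mL

5.23 μg/mL = 5.23 mg/L.
V₂ = C₁V₁/C₂ = 290 × 14.8 / 5.23 = 821 mL.
Diluent to add = V₂ − V₁ = 821 − 14.8 = 806 mL.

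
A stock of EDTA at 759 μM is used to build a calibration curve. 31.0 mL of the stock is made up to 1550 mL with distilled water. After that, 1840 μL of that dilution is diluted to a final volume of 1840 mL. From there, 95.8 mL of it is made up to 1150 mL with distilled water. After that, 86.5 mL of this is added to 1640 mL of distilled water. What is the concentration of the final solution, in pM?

Overall dilution factor = 50 × 1000 × 12.00 × 19.96 = 1.20 × 10⁷.
759 μM / 1.20 × 10⁷ = 6.34 × 10⁻⁵ μM = 63.4 pM.

63.4 pM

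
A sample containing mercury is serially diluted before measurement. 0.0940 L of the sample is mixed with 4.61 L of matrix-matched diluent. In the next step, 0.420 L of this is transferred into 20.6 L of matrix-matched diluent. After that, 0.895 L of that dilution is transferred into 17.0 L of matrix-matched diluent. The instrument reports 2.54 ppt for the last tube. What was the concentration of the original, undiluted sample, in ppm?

0.127 ppm

Overall dilution factor = 50.04 × 50.05 × 19.99 = 5.01 × 10⁴.
Original = 2.54 ppt × 5.01 × 10⁴ = 1.27 × 10⁵ ppt = 0.127 ppm.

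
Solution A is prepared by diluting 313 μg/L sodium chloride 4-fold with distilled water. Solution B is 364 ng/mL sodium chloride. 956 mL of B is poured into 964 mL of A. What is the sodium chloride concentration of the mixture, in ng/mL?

C_A = 313 μg/L / 4 = 78.2 μg/L.
C_B = 364 ng/mL = 364 μg/L.
C_mix = (C_A·V_A + C_B·V_B)/(V_A + V_B) = (78.2×964 + 364×956) / 1920 = 221 μg/L = 221 ng/mL.

221 ng/mL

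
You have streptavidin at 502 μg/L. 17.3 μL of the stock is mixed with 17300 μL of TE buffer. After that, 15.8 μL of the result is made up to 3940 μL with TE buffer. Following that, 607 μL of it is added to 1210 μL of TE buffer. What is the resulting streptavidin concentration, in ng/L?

0.672 ng/L

Overall dilution factor = 1001 × 249.4 × 2.993 = 7.47 × 10⁵.
502 μg/L / 7.47 × 10⁵ = 6.72 × 10⁻⁴ μg/L = 0.672 ng/L.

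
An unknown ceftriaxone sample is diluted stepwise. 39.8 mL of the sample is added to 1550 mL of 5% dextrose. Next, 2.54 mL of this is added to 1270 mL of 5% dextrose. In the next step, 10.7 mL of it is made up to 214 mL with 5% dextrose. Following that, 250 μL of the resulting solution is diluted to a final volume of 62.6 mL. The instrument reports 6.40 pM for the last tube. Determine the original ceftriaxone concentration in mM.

0.641 mM

Overall dilution factor = 39.94 × 501 × 20 × 250.4 = 1.00 × 10⁸.
Original = 6.40 pM × 1.00 × 10⁸ = 6.41 × 10⁸ pM = 0.641 mM.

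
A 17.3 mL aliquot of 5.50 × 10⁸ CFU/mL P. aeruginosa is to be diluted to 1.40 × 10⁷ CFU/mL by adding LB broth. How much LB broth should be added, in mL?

662 mL

V₂ = C₁V₁/C₂ = 5.50 × 10⁸ × 17.3 / 1.40 × 10⁷ = 680 mL.
Diluent to add = V₂ − V₁ = 680 − 17.3 = 662 mL.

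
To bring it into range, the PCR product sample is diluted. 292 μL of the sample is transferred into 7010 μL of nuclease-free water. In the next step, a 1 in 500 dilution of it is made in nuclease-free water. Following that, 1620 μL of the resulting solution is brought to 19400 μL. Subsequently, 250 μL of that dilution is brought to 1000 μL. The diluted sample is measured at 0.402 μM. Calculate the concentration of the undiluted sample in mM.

241 mM

Overall dilution factor = 25.01 × 500 × 11.98 × 4 = 5.99 × 10⁵.
Original = 0.402 μM × 5.99 × 10⁵ = 2.41 × 10⁵ μM = 241 mM.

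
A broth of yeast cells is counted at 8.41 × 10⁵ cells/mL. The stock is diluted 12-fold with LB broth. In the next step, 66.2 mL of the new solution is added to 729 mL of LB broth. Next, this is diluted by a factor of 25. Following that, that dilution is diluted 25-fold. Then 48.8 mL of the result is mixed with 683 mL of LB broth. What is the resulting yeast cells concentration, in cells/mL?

Overall dilution factor = 12 × 12.01 × 25 × 25 × 15.00 = 1.35 × 10⁶.
8.41 × 10⁵ cells/mL / 1.35 × 10⁶ = 0.623 cells/mL.

0.623 cells/mL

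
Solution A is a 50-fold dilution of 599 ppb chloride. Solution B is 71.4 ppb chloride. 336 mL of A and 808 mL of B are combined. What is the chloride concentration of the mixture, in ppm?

C_A = 599 ppb / 50 = 12.0 ppb.
C_mix = (C_A·V_A + C_B·V_B)/(V_A + V_B) = (12.0×336 + 71.4×808) / 1144 = 53.9 ppb = 0.0539 ppm.

0.0539 ppm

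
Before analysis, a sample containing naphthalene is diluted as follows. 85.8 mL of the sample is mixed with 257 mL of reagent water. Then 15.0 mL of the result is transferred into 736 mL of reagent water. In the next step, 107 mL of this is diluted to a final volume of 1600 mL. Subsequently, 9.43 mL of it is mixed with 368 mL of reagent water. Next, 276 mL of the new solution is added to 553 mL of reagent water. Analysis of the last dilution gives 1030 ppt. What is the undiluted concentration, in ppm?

Overall dilution factor = 3.995 × 50.07 × 14.95 × 40.02 × 3.004 = 3.60 × 10⁵.
Original = 1030 ppt × 3.60 × 10⁵ = 3.70 × 10⁸ ppt = 370 ppm.

370 ppm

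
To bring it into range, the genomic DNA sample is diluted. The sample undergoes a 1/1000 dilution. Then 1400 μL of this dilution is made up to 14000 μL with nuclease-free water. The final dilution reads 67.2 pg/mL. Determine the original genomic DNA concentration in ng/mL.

672 ng/mL

Overall dilution factor = 1000 × 10 = 1.00 × 10⁴.
Original = 67.2 pg/mL × 1.00 × 10⁴ = 6.72 × 10⁵ pg/mL = 672 ng/mL.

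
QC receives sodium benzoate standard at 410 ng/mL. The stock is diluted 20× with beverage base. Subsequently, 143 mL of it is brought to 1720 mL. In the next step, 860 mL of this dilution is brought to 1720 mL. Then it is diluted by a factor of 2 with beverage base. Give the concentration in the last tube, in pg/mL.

426 pg/mL

Overall dilution factor = 20 × 12.03 × 2 × 2 = 962.
410 ng/mL / 962 = 0.426 ng/mL = 426 pg/mL.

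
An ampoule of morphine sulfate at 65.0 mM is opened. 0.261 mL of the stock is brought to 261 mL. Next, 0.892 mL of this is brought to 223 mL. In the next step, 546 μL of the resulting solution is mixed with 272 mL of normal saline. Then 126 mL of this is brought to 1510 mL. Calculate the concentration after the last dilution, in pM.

Overall dilution factor = 1000 × 250 × 499.2 × 11.98 = 1.50 × 10⁹.
65.0 mM / 1.50 × 10⁹ = 4.35 × 10⁻⁸ mM = 43.5 pM.

43.5 pM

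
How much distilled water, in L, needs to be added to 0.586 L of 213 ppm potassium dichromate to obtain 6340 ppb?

19.1 L

6340 ppb = 6.34 ppm.
V₂ = C₁V₁/C₂ = 213 × 0.586 / 6.34 = 19.7 L.
Diluent to add = V₂ − V₁ = 19.7 − 0.586 = 19.1 L.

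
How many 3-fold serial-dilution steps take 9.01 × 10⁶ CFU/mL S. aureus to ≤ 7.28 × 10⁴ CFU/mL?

5

Need 3ⁿ ≥ 124, so n ≥ log(124)/log(3) = 4.39.
Minimum whole steps: n = 5.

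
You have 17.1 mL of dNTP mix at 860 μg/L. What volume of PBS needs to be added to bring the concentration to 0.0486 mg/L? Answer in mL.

0.0486 mg/L = 48.6 μg/L.
V₂ = C₁V₁/C₂ = 860 × 17.1 / 48.6 = 303 mL.
Diluent to add = V₂ − V₁ = 303 − 17.1 = 285 mL.

285 mL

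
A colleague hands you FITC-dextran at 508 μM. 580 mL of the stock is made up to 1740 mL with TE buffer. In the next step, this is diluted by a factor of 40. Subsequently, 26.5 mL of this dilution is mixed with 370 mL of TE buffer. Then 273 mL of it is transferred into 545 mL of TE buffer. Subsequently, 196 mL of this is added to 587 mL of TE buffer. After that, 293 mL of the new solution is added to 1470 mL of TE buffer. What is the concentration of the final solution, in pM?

3930 pM

Overall dilution factor = 3 × 40 × 14.96 × 2.996 × 3.995 × 6.017 = 1.29 × 10⁵.
508 μM / 1.29 × 10⁵ = 3.93 × 10⁻³ μM = 3930 pM.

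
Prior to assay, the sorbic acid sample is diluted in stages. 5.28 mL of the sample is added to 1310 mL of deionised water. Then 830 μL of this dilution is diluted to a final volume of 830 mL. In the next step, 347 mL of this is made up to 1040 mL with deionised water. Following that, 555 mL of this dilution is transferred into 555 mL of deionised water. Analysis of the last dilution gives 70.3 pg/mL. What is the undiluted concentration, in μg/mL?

105 μg/mL

Overall dilution factor = 249.1 × 1000 × 2.997 × 2 = 1.49 × 10⁶.
Original = 70.3 pg/mL × 1.49 × 10⁶ = 1.05 × 10⁸ pg/mL = 105 μg/mL.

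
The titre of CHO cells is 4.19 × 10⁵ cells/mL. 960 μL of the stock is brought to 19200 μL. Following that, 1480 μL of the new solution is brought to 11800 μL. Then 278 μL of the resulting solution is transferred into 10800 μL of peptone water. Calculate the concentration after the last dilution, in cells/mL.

Overall dilution factor = 20 × 7.973 × 39.85 = 6354.
4.19 × 10⁵ cells/mL / 6354 = 65.9 cells/mL.

65.9 cells/mL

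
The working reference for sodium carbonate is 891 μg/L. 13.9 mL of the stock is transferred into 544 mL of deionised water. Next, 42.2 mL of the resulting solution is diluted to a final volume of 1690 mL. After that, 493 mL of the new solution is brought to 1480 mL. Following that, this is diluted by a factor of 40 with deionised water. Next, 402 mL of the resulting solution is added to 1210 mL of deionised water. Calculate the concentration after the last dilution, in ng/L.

1.15 ng/L

Overall dilution factor = 40.14 × 40.05 × 3.002 × 40 × 4.010 = 7.74 × 10⁵.
891 μg/L / 7.74 × 10⁵ = 1.15 × 10⁻³ μg/L = 1.15 ng/L.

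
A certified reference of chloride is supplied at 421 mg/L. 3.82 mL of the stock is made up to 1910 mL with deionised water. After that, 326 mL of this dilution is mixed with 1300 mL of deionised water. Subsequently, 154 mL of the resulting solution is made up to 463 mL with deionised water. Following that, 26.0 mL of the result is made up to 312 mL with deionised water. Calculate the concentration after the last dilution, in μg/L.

4.68 μg/L

Overall dilution factor = 500 × 4.988 × 3.006 × 12 = 9.00 × 10⁴.
421 mg/L / 9.00 × 10⁴ = 4.68 × 10⁻³ mg/L = 4.68 μg/L.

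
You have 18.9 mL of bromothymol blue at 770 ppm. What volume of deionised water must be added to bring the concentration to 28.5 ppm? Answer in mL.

V₂ = C₁V₁/C₂ = 770 × 18.9 / 28.5 = 511 mL.
Diluent to add = V₂ − V₁ = 511 − 18.9 = 492 mL.

492 mL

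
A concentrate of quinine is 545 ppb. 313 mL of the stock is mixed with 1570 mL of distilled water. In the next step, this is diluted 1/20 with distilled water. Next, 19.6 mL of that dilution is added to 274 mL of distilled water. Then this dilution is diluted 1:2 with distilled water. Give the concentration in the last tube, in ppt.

Overall dilution factor = 6.016 × 20 × 14.98 × 2 = 3605.
545 ppb / 3605 = 0.151 ppb = 151 ppt.

151 ppt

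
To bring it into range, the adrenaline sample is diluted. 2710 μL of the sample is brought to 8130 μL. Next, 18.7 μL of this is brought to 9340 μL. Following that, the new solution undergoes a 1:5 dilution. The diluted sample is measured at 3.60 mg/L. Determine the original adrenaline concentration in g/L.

Overall dilution factor = 3 × 499.5 × 5 = 7492.
Original = 3.60 mg/L × 7492 = 2.70 × 10⁴ mg/L = 27.0 g/L.

27.0 g/L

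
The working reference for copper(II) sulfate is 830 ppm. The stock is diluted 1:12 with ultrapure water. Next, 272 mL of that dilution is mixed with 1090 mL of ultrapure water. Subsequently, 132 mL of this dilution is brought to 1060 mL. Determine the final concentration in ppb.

Overall dilution factor = 12 × 5.007 × 8.030 = 483.
830 ppm / 483 = 1.72 ppm = 1720 ppb.

1720 ppb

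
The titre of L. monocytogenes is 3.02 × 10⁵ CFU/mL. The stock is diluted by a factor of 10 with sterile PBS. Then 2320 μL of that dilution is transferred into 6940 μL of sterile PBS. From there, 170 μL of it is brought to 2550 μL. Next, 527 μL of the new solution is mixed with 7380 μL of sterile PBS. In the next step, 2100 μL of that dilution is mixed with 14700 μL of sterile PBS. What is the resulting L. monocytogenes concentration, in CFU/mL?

Overall dilution factor = 10 × 3.991 × 15 × 15.00 × 8 = 7.19 × 10⁴.
3.02 × 10⁵ CFU/mL / 7.19 × 10⁴ = 4.20 CFU/mL.

4.20 CFU/mL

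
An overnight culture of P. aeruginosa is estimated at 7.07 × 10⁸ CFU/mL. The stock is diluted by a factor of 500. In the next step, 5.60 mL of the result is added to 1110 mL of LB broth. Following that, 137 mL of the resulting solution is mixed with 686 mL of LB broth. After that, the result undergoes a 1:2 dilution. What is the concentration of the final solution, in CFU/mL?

Overall dilution factor = 500 × 199.2 × 6.007 × 2 = 1.20 × 10⁶.
7.07 × 10⁸ CFU/mL / 1.20 × 10⁶ = 591 CFU/mL.

591 CFU/mL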